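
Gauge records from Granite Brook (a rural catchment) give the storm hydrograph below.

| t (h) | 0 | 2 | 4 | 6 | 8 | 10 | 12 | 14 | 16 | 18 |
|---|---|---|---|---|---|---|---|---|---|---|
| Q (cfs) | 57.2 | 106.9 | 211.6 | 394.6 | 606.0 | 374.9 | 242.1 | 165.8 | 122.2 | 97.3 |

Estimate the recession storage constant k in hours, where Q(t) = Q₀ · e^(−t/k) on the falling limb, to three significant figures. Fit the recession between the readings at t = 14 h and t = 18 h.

k ≈ 7.50 h

On the falling limb, Q drops from 165.8 to 97.3 cfs between t = 14 h and t = 18 h (Δt = 4 h).
k = −Δt / ln(Q₂/Q₁) = −4 / ln(97.3/165.8) = 7.50 h.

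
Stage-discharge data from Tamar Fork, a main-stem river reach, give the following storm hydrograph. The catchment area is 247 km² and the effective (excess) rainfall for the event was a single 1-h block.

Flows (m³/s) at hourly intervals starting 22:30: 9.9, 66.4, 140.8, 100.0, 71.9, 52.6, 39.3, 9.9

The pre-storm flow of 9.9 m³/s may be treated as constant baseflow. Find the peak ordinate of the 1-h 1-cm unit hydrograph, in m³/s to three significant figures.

Direct runoff: 0.0, 56.5, 130.9, 90.1, 62.0, 42.7, 29.4, 0.0 m³/s; ΣQ_DR = 411.6 m³/s, peak = 130.9 m³/s.
Runoff depth d = ΣQ_DR·Δt / A = 411.6 × 3600 / (247 km²) = 5.999 mm.
The 1-cm UH is the DRH scaled by (10 mm)/d, so U_p = 130.9 × 10/5.999 = 218 m³/s.

U_p ≈ 218 m³/s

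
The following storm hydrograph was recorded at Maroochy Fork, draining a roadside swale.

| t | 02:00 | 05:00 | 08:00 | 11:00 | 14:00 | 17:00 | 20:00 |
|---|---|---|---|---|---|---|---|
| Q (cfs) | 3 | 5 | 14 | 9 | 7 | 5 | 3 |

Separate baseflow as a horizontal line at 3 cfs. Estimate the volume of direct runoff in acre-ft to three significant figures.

Direct-runoff ordinates (Q − Q_b): 0.0, 2.0, 11.0, 6.0, 4.0, 2.0, 0.0 cfs.
ΣQ_DR = 25.00 cfs.
With Δt = 3 h = 10800 s, V = ΣQ_DR · Δt = 25.00 × 10800 = 2.70 × 10^5 ft³ = 6.20 acre-ft.

V ≈ 6.20 acre-ft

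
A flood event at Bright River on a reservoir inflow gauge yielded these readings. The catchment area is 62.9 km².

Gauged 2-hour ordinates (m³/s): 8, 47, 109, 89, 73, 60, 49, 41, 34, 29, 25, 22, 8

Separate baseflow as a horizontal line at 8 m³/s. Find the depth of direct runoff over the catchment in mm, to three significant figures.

Direct runoff: 0.0, 39.0, 101.0, 81.0, 65.0, 52.0, 41.0, 33.0, 26.0, 21.0, 17.0, 14.0, 0.0 m³/s; ΣQ_DR = 490.0 m³/s.
V = ΣQ_DR · Δt = 490.0 × 7200 s = 3.528 × 10^6 m³.
Over A = 62.9 km², depth = V / A = 56.1 mm.

d ≈ 56.1 mm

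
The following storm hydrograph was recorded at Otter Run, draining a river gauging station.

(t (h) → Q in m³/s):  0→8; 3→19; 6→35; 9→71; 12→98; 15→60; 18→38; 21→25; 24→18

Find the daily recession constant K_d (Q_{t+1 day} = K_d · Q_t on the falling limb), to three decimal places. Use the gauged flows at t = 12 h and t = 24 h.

K_d ≈ 0.034

Between t = 12 h and t = 24 h the flow falls from 98 to 18 m³/s over 4×3 h = 12 h.
Per-interval ratio K = (18/98)^(1/4) = 0.6547; K_d = K^(24/3) = 0.034.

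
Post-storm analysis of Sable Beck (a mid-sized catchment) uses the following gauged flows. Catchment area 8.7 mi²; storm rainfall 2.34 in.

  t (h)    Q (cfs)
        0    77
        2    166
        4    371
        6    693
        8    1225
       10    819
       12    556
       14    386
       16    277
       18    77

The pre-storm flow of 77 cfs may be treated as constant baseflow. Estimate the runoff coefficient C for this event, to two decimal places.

C ≈ 0.59

ΣQ_DR = 3877 cfs; V = ΣQ_DR·Δt = 2.791 × 10^7 ft³.
Runoff depth d = V / A = 1.381 in.
C = d / P = 1.381 / 2.34 = 0.59.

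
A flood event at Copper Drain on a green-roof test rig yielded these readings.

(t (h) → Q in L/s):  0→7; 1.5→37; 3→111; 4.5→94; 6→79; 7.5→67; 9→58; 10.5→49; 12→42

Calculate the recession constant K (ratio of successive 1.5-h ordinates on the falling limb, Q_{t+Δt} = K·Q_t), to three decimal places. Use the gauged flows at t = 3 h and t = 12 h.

K ≈ 0.850

Using the recession-limb readings at t = 3 h and t = 12 h: Q falls from 111 to 42 L/s over 6 intervals.
K = (Q₂/Q₁)^(1/6) = (42/111)^(1/6) = 0.850.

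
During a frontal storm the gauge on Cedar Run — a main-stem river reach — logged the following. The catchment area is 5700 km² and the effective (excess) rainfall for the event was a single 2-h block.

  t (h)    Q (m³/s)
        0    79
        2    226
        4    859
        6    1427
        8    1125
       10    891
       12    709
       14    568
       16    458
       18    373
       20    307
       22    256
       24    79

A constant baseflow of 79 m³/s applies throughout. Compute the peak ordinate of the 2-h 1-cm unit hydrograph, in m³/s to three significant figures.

U_p ≈ 1690 m³/s

Direct runoff: 0.0, 147.0, 780.0, 1348.0, 1046.0, 812.0, 630.0, 489.0, 379.0, 294.0, 228.0, 177.0, 0.0 m³/s; ΣQ_DR = 6330 m³/s, peak = 1348.0 m³/s.
Runoff depth d = ΣQ_DR·Δt / A = 6330 × 7200 / (5700 km²) = 7.996 mm.
The 1-cm UH is the DRH scaled by (10 mm)/d, so U_p = 1348.0 × 10/7.996 = 1690 m³/s.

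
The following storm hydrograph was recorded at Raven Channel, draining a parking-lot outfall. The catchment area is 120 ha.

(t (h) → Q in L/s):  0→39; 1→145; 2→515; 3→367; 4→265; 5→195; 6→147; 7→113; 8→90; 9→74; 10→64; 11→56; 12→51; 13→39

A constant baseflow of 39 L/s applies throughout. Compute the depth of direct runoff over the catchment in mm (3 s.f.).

d ≈ 4.84 mm

Direct runoff: 0.0, 106.0, 476.0, 328.0, 226.0, 156.0, 108.0, 74.0, 51.0, 35.0, 25.0, 17.0, 12.0, 0.0 L/s; ΣQ_DR = 1614 L/s.
V = ΣQ_DR · Δt = 1614 × 3600 s = 5.810 × 10^6 L.
Over A = 120 ha, depth = V / A = 4.84 mm.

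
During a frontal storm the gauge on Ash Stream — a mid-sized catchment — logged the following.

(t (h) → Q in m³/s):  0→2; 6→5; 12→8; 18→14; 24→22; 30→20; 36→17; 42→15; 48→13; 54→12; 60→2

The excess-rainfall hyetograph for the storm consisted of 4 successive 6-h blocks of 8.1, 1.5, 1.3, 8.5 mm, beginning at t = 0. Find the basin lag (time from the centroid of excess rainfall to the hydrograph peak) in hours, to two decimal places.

Centroid of excess rainfall: t_c = Σ P_i·t̄_i / ΣP_i = 12.1546 h (block centres at 3, 9, 15, 21 h).
Hydrograph peak occurs at t = 24 h, so basin lag t_L = 24 − 12.1546 = 11.85 h.

t_L ≈ 11.85 h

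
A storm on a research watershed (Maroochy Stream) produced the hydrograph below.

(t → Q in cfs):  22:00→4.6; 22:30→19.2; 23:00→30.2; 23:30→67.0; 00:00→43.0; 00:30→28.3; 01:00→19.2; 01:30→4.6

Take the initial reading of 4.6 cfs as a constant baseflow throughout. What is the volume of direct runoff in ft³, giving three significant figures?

V ≈ 3.23 × 10^5 ft³

Direct-runoff ordinates (Q − Q_b): 0.0, 14.6, 25.6, 62.4, 38.4, 23.7, 14.6, 0.0 cfs.
ΣQ_DR = 179.3 cfs.
With Δt = 0.5 h = 1800 s, V = ΣQ_DR · Δt = 179.3 × 1800 = 3.23 × 10^5 ft³.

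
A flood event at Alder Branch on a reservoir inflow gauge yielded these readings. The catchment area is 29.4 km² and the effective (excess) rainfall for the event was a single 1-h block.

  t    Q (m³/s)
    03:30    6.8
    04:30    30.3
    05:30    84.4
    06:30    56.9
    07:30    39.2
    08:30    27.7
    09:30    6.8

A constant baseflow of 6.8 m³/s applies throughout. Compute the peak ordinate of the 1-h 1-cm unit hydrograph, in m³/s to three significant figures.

Direct runoff: 0.0, 23.5, 77.6, 50.1, 32.4, 20.9, 0.0 m³/s; ΣQ_DR = 204.5 m³/s, peak = 77.6 m³/s.
Runoff depth d = ΣQ_DR·Δt / A = 204.5 × 3600 / (29.4 km²) = 25.04 mm.
The 1-cm UH is the DRH scaled by (10 mm)/d, so U_p = 77.6 × 10/25.04 = 31.0 m³/s.

U_p ≈ 31.0 m³/s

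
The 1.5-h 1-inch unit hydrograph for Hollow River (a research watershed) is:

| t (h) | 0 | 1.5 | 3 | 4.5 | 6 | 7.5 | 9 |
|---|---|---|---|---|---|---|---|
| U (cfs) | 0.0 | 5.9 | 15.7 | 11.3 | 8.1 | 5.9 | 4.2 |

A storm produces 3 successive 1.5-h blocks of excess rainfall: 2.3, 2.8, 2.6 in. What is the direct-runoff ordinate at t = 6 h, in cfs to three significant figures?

By discrete convolution, Q_j = Σ (P_i / 1 in) · U_{j−i}.
At t = 6 h (j=4): Q = (2.3/1)·8.1 + (2.8/1)·11.3 + (2.6/1)·15.7 = 91.1 cfs.

Q ≈ 91.1 cfs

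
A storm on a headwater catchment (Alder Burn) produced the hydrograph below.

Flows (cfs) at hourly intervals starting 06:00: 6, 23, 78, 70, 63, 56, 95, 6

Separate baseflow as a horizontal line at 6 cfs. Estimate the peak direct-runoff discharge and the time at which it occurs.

Q_p = 89.0 cfs at t = 12:00

Subtracting baseflow gives direct-runoff ordinates: 0.0, 17.0, 72.0, 64.0, 57.0, 50.0, 89.0, 0.0 cfs.
The maximum is 89.0 cfs, occurring at the reading for t = 12:00.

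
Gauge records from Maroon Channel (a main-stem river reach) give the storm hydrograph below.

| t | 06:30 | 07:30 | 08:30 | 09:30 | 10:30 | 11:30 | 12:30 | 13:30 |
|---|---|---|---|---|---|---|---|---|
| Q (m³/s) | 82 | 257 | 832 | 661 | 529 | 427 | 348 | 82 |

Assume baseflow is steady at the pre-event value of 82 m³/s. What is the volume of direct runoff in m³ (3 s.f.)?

V ≈ 9.22 × 10^6 m³

Direct-runoff ordinates (Q − Q_b): 0.0, 175.0, 750.0, 579.0, 447.0, 345.0, 266.0, 0.0 m³/s.
ΣQ_DR = 2562 m³/s.
With Δt = 1 h = 3600 s, V = ΣQ_DR · Δt = 2562 × 3600 = 9.22 × 10^6 m³.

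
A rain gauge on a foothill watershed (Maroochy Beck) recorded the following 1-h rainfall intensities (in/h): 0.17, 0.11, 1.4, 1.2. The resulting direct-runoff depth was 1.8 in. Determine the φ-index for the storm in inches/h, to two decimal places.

φ ≈ 0.40 in/h

Only the 2 blocks with intensity above φ contribute runoff: 1.4, 1.2 in/h.
Σ(I−φ)·Δt = d  ⇒  (1.4+1.2 − 2φ)·1 = 1.8
φ = (2.600 − 1.8/1) / 2 = 0.40 in/h.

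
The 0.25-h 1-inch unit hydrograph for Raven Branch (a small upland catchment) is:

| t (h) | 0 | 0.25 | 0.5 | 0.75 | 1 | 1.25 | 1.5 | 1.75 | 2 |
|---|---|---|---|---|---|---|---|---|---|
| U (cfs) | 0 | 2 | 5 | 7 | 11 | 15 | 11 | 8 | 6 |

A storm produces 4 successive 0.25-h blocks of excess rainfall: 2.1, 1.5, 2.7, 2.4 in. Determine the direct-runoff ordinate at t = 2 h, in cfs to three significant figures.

Q ≈ 90.3 cfs

By discrete convolution, Q_j = Σ (P_i / 1 in) · U_{j−i}.
At t = 2 h (j=8): Q = (2.1/1)·6 + (1.5/1)·8 + (2.7/1)·11 + (2.4/1)·15 = 90.3 cfs.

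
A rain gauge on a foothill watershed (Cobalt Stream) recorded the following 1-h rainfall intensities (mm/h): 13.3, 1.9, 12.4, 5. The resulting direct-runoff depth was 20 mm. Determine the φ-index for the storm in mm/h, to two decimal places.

Only the 3 blocks with intensity above φ contribute runoff: 13.3, 12.4, 5 mm/h.
Σ(I−φ)·Δt = d  ⇒  (13.3+12.4+5 − 3φ)·1 = 20
φ = (30.70 − 20/1) / 3 = 3.57 mm/h.

φ ≈ 3.57 mm/h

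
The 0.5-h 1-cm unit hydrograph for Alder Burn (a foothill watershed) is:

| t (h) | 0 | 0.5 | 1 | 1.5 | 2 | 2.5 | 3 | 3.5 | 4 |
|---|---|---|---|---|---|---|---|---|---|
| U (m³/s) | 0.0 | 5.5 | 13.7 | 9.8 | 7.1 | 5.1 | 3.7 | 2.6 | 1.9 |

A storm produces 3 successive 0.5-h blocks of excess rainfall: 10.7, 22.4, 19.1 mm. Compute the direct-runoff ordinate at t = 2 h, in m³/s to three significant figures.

By discrete convolution, Q_j = Σ (P_i / 10 mm) · U_{j−i}.
At t = 2 h (j=4): Q = (10.7/10)·7.1 + (22.4/10)·9.8 + (19.1/10)·13.7 = 55.7 m³/s.

Q ≈ 55.7 m³/s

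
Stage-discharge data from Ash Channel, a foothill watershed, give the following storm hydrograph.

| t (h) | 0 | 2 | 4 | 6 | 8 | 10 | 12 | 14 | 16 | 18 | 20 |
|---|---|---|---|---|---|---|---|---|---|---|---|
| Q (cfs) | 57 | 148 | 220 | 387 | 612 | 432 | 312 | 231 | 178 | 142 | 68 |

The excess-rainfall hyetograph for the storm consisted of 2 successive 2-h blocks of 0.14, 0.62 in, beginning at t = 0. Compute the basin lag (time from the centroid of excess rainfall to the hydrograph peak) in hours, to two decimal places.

t_L ≈ 5.37 h

Centroid of excess rainfall: t_c = Σ P_i·t̄_i / ΣP_i = 2.6316 h (block centres at 1, 3 h).
Hydrograph peak occurs at t = 8 h, so basin lag t_L = 8 − 2.6316 = 5.37 h.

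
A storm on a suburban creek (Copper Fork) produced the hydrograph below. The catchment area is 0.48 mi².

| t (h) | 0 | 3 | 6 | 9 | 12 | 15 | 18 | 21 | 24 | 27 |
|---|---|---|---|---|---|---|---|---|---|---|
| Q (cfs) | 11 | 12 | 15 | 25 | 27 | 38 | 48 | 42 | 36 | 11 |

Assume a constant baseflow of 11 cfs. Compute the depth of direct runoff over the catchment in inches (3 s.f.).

Direct runoff: 0.0, 1.0, 4.0, 14.0, 16.0, 27.0, 37.0, 31.0, 25.0, 0.0 cfs; ΣQ_DR = 155.0 cfs.
V = ΣQ_DR · Δt = 155.0 × 10800 s = 1.674 × 10^6 ft³.
Over A = 0.48 mi², depth = V / A = 1.50 in.

d ≈ 1.50 in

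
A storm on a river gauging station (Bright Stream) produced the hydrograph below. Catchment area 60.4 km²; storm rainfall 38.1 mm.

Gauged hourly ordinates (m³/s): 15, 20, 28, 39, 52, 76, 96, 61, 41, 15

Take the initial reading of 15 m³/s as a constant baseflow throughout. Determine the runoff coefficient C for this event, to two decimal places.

C ≈ 0.46

ΣQ_DR = 293.0 m³/s; V = ΣQ_DR·Δt = 1.055 × 10^6 m³.
Runoff depth d = V / A = 17.46 mm.
C = d / P = 17.46 / 38.1 = 0.46.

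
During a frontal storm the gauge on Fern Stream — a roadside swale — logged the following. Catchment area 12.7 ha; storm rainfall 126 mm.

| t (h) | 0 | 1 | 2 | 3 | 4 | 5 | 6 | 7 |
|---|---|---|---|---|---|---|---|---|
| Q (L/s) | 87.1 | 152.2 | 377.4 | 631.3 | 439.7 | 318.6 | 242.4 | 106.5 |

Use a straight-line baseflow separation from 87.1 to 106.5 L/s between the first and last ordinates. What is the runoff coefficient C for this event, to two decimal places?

ΣQ_DR = 1581 L/s; V = ΣQ_DR·Δt = 5.691 × 10^6 L.
Runoff depth d = V / A = 44.81 mm.
C = d / P = 44.81 / 126 = 0.36.

C ≈ 0.36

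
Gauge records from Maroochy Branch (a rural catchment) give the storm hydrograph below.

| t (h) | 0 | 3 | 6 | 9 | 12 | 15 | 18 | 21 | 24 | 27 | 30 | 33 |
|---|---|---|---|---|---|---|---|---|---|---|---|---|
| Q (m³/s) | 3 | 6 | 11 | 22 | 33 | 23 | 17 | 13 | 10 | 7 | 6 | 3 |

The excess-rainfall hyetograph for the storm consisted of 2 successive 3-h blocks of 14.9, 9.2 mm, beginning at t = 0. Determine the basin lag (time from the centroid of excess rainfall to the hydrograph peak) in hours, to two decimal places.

Centroid of excess rainfall: t_c = Σ P_i·t̄_i / ΣP_i = 2.6452 h (block centres at 1.5, 4.5 h).
Hydrograph peak occurs at t = 12 h, so basin lag t_L = 12 − 2.6452 = 9.35 h.

t_L ≈ 9.35 h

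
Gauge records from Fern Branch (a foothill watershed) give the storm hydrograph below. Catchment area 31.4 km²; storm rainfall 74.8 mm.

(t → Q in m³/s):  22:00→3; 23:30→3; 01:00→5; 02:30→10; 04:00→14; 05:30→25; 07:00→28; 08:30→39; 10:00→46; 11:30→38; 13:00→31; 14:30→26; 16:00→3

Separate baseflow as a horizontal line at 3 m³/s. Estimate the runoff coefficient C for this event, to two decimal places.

ΣQ_DR = 232.0 m³/s; V = ΣQ_DR·Δt = 1.253 × 10^6 m³.
Runoff depth d = V / A = 39.90 mm.
C = d / P = 39.90 / 74.8 = 0.53.

C ≈ 0.53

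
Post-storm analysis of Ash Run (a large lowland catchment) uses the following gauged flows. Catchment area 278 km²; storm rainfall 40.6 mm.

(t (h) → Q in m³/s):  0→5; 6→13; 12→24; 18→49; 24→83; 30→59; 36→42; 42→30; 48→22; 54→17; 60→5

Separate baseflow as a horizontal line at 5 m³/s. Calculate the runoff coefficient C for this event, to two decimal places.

C ≈ 0.56

ΣQ_DR = 294.0 m³/s; V = ΣQ_DR·Δt = 6.350 × 10^6 m³.
Runoff depth d = V / A = 22.84 mm.
C = d / P = 22.84 / 40.6 = 0.56.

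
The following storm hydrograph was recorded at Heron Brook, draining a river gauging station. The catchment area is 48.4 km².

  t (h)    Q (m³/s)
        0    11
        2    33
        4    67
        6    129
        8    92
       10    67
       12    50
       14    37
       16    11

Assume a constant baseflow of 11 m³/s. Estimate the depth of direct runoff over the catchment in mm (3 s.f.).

d ≈ 59.2 mm

Direct runoff: 0.0, 22.0, 56.0, 118.0, 81.0, 56.0, 39.0, 26.0, 0.0 m³/s; ΣQ_DR = 398.0 m³/s.
V = ΣQ_DR · Δt = 398.0 × 7200 s = 2.866 × 10^6 m³.
Over A = 48.4 km², depth = V / A = 59.2 mm.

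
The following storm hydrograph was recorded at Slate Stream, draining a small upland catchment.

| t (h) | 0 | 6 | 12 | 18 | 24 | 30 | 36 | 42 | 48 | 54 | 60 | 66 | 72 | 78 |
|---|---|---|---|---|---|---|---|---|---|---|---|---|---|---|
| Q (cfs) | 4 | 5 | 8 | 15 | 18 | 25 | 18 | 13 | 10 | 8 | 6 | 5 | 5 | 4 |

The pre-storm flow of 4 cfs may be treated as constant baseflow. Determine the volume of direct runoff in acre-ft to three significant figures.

Direct-runoff ordinates (Q − Q_b): 0.0, 1.0, 4.0, 11.0, 14.0, 21.0, 14.0, 9.0, 6.0, 4.0, 2.0, 1.0, 1.0, 0.0 cfs.
ΣQ_DR = 88.00 cfs.
With Δt = 6 h = 21600 s, V = ΣQ_DR · Δt = 88.00 × 21600 = 1.90 × 10^6 ft³ = 43.6 acre-ft.

V ≈ 43.6 acre-ft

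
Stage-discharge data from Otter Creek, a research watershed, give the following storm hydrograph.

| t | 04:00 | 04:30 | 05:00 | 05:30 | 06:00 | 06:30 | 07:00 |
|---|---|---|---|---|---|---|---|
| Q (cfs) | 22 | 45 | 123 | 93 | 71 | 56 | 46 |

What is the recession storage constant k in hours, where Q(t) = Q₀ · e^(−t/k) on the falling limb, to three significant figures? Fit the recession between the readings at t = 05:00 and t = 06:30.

On the falling limb, Q drops from 123 to 56 cfs between t = 05:00 and t = 06:30 (Δt = 1.5 h).
k = −Δt / ln(Q₂/Q₁) = −1.5 / ln(56/123) = 1.91 h.

k ≈ 1.91 h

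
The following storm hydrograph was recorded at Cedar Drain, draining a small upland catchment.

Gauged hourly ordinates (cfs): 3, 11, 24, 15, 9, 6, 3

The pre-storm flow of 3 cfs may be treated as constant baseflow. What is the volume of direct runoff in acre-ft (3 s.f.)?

V ≈ 4.13 acre-ft

Direct-runoff ordinates (Q − Q_b): 0.0, 8.0, 21.0, 12.0, 6.0, 3.0, 0.0 cfs.
ΣQ_DR = 50.00 cfs.
With Δt = 1 h = 3600 s, V = ΣQ_DR · Δt = 50.00 × 3600 = 1.80 × 10^5 ft³ = 4.13 acre-ft.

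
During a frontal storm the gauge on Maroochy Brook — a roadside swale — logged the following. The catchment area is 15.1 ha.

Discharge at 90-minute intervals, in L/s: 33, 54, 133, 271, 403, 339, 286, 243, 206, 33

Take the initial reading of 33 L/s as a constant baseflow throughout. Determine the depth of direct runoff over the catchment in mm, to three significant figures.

Direct runoff: 0.0, 21.0, 100.0, 238.0, 370.0, 306.0, 253.0, 210.0, 173.0, 0.0 L/s; ΣQ_DR = 1671 L/s.
V = ΣQ_DR · Δt = 1671 × 5400 s = 9.023 × 10^6 L.
Over A = 15.1 ha, depth = V / A = 59.8 mm.

d ≈ 59.8 mm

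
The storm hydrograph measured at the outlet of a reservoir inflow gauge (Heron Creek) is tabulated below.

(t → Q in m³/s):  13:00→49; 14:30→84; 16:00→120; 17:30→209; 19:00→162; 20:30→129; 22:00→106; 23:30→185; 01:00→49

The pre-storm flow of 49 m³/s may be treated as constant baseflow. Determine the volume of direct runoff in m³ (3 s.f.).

V ≈ 3.52 × 10^6 m³

Direct-runoff ordinates (Q − Q_b): 0.0, 35.0, 71.0, 160.0, 113.0, 80.0, 57.0, 136.0, 0.0 m³/s.
ΣQ_DR = 652.0 m³/s.
With Δt = 1.5 h = 5400 s, V = ΣQ_DR · Δt = 652.0 × 5400 = 3.52 × 10^6 m³.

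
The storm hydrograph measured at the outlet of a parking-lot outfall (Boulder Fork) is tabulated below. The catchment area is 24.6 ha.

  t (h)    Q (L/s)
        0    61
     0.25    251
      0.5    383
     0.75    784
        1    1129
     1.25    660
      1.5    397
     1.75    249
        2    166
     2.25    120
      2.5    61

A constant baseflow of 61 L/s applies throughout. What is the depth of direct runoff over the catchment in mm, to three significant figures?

Direct runoff: 0.0, 190.0, 322.0, 723.0, 1068.0, 599.0, 336.0, 188.0, 105.0, 59.0, 0.0 L/s; ΣQ_DR = 3590 L/s.
V = ΣQ_DR · Δt = 3590 × 900 s = 3.231 × 10^6 L.
Over A = 24.6 ha, depth = V / A = 13.1 mm.

d ≈ 13.1 mm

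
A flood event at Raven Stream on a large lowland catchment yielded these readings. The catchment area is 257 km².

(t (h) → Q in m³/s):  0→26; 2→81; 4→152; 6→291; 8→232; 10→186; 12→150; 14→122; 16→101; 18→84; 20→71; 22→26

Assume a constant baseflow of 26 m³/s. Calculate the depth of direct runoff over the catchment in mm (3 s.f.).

Direct runoff: 0.0, 55.0, 126.0, 265.0, 206.0, 160.0, 124.0, 96.0, 75.0, 58.0, 45.0, 0.0 m³/s; ΣQ_DR = 1210 m³/s.
V = ΣQ_DR · Δt = 1210 × 7200 s = 8.712 × 10^6 m³.
Over A = 257 km², depth = V / A = 33.9 mm.

d ≈ 33.9 mm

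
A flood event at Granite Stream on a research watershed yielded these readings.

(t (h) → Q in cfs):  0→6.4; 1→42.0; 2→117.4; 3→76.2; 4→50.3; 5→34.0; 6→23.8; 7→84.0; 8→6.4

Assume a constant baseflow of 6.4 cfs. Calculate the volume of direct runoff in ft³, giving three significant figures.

V ≈ 1.38 × 10^6 ft³

Direct-runoff ordinates (Q − Q_b): 0.0, 35.6, 111.0, 69.8, 43.9, 27.6, 17.4, 77.6, 0.0 cfs.
ΣQ_DR = 382.9 cfs.
With Δt = 1 h = 3600 s, V = ΣQ_DR · Δt = 382.9 × 3600 = 1.38 × 10^6 ft³.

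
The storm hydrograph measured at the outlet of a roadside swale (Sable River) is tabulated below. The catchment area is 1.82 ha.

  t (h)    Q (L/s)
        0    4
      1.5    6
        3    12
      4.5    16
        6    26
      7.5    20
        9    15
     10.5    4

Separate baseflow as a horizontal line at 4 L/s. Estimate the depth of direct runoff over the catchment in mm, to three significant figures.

Direct runoff: 0.0, 2.0, 8.0, 12.0, 22.0, 16.0, 11.0, 0.0 L/s; ΣQ_DR = 71.00 L/s.
V = ΣQ_DR · Δt = 71.00 × 5400 s = 3.834 × 10^5 L.
Over A = 1.82 ha, depth = V / A = 21.1 mm.

d ≈ 21.1 mm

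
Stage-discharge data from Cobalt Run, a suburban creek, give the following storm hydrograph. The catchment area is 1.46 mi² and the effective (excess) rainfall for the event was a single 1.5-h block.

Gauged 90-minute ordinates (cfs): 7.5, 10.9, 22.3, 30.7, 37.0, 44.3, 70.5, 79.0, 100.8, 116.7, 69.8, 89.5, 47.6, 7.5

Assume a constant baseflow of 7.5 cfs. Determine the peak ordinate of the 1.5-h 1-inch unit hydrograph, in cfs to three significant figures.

Direct runoff: 0.0, 3.4, 14.8, 23.2, 29.5, 36.8, 63.0, 71.5, 93.3, 109.2, 62.3, 82.0, 40.1, 0.0 cfs; ΣQ_DR = 629.1 cfs, peak = 109.2 cfs.
Runoff depth d = ΣQ_DR·Δt / A = 629.1 × 5400 / (1.46 mi²) = 1.002 in.
The 1-inch UH is the DRH scaled by (1 in)/d, so U_p = 109.2 × 1/1.002 = 109 cfs.

U_p ≈ 109 cfs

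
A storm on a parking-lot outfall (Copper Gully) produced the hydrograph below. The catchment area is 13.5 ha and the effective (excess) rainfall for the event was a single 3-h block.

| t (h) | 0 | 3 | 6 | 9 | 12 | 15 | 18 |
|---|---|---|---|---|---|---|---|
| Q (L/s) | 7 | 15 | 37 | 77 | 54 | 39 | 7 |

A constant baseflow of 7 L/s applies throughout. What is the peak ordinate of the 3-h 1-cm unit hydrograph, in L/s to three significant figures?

U_p ≈ 46.8 L/s

Direct runoff: 0.0, 8.0, 30.0, 70.0, 47.0, 32.0, 0.0 L/s; ΣQ_DR = 187.0 L/s, peak = 70.0 L/s.
Runoff depth d = ΣQ_DR·Δt / A = 187.0 × 10800 / (13.5 ha) = 14.96 mm.
The 1-cm UH is the DRH scaled by (10 mm)/d, so U_p = 70.0 × 10/14.96 = 46.8 L/s.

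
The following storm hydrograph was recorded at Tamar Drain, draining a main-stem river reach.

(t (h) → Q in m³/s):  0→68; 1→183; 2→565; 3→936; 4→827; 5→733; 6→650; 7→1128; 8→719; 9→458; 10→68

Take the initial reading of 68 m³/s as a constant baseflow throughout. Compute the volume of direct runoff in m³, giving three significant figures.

Direct-runoff ordinates (Q − Q_b): 0.0, 115.0, 497.0, 868.0, 759.0, 665.0, 582.0, 1060.0, 651.0, 390.0, 0.0 m³/s.
ΣQ_DR = 5587 m³/s.
With Δt = 1 h = 3600 s, V = ΣQ_DR · Δt = 5587 × 3600 = 2.01 × 10^7 m³.

V ≈ 2.01 × 10^7 m³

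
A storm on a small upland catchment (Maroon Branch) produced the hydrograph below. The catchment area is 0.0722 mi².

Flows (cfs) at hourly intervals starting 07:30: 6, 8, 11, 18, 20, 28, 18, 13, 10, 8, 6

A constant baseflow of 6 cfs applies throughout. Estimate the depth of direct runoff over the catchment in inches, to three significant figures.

Direct runoff: 0.0, 2.0, 5.0, 12.0, 14.0, 22.0, 12.0, 7.0, 4.0, 2.0, 0.0 cfs; ΣQ_DR = 80.00 cfs.
V = ΣQ_DR · Δt = 80.00 × 3600 s = 2.880 × 10^5 ft³.
Over A = 0.0722 mi², depth = V / A = 1.72 in.

d ≈ 1.72 in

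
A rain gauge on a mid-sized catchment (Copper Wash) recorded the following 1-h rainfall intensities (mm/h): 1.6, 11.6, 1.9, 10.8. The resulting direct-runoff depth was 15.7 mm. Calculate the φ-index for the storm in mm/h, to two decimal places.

φ ≈ 3.35 mm/h

Only the 2 blocks with intensity above φ contribute runoff: 11.6, 10.8 mm/h.
Σ(I−φ)·Δt = d  ⇒  (11.6+10.8 − 2φ)·1 = 15.7
φ = (22.40 − 15.7/1) / 2 = 3.35 mm/h.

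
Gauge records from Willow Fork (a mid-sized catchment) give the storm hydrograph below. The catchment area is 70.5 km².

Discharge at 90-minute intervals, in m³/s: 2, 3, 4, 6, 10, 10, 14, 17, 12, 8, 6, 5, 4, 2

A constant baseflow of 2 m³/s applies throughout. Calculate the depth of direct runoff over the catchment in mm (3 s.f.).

Direct runoff: 0.0, 1.0, 2.0, 4.0, 8.0, 8.0, 12.0, 15.0, 10.0, 6.0, 4.0, 3.0, 2.0, 0.0 m³/s; ΣQ_DR = 75.00 m³/s.
V = ΣQ_DR · Δt = 75.00 × 5400 s = 4.050 × 10^5 m³.
Over A = 70.5 km², depth = V / A = 5.74 mm.

d ≈ 5.74 mm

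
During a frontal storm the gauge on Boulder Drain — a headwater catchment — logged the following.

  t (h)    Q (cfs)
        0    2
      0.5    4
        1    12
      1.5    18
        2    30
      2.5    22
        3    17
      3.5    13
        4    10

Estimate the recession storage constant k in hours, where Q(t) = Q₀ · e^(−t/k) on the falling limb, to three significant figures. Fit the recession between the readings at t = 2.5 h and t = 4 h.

k ≈ 1.90 h

On the falling limb, Q drops from 22 to 10 cfs between t = 2.5 h and t = 4 h (Δt = 1.5 h).
k = −Δt / ln(Q₂/Q₁) = −1.5 / ln(10/22) = 1.90 h.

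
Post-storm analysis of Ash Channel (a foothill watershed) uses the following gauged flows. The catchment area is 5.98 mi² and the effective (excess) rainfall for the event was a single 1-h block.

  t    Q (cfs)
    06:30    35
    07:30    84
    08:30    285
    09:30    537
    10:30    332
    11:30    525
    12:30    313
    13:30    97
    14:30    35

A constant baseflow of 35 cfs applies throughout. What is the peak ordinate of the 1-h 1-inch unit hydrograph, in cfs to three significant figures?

U_p ≈ 1000 cfs

Direct runoff: 0.0, 49.0, 250.0, 502.0, 297.0, 490.0, 278.0, 62.0, 0.0 cfs; ΣQ_DR = 1928 cfs, peak = 502.0 cfs.
Runoff depth d = ΣQ_DR·Δt / A = 1928 × 3600 / (5.98 mi²) = 0.4996 in.
The 1-inch UH is the DRH scaled by (1 in)/d, so U_p = 502.0 × 1/0.4996 = 1000 cfs.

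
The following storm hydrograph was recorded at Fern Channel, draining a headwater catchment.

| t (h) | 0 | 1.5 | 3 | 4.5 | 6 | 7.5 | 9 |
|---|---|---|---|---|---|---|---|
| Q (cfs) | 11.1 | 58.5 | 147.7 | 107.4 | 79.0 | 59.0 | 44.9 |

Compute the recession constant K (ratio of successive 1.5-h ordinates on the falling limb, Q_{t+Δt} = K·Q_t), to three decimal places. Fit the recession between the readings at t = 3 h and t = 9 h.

K ≈ 0.743

Using the recession-limb readings at t = 3 h and t = 9 h: Q falls from 147.7 to 44.9 cfs over 4 intervals.
K = (Q₂/Q₁)^(1/4) = (44.9/147.7)^(1/4) = 0.743.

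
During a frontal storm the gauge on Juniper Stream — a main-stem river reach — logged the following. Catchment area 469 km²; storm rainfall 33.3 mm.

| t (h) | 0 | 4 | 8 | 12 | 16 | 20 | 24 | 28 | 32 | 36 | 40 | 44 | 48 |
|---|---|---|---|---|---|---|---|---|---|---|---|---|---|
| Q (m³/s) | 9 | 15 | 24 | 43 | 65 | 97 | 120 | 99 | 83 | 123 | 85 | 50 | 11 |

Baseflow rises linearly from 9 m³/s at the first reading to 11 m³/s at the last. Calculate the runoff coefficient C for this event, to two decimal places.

ΣQ_DR = 694.0 m³/s; V = ΣQ_DR·Δt = 9.994 × 10^6 m³.
Runoff depth d = V / A = 21.31 mm.
C = d / P = 21.31 / 33.3 = 0.64.

C ≈ 0.64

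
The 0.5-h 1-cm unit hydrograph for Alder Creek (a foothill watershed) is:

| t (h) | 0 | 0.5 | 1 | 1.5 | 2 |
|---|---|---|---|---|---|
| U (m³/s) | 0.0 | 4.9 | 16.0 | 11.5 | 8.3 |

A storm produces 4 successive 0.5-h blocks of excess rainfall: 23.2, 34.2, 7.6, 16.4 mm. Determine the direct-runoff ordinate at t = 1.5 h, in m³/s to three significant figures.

By discrete convolution, Q_j = Σ (P_i / 10 mm) · U_{j−i}.
At t = 1.5 h (j=3): Q = (23.2/10)·11.5 + (34.2/10)·16.0 + (7.6/10)·4.9 + (16.4/10)·0.0 = 85.1 m³/s.

Q ≈ 85.1 m³/s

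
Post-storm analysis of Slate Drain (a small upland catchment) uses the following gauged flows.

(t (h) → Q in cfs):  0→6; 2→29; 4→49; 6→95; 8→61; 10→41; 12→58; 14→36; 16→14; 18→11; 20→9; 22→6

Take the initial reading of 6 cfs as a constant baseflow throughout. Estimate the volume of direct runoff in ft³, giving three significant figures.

V ≈ 2.47 × 10^6 ft³

Direct-runoff ordinates (Q − Q_b): 0.0, 23.0, 43.0, 89.0, 55.0, 35.0, 52.0, 30.0, 8.0, 5.0, 3.0, 0.0 cfs.
ΣQ_DR = 343.0 cfs.
With Δt = 2 h = 7200 s, V = ΣQ_DR · Δt = 343.0 × 7200 = 2.47 × 10^6 ft³.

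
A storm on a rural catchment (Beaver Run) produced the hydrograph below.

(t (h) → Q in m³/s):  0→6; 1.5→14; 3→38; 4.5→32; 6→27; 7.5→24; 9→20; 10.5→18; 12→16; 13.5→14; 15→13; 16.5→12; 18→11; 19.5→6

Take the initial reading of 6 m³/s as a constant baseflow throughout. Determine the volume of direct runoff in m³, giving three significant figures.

Direct-runoff ordinates (Q − Q_b): 0.0, 8.0, 32.0, 26.0, 21.0, 18.0, 14.0, 12.0, 10.0, 8.0, 7.0, 6.0, 5.0, 0.0 m³/s.
ΣQ_DR = 167.0 m³/s.
With Δt = 1.5 h = 5400 s, V = ΣQ_DR · Δt = 167.0 × 5400 = 9.02 × 10^5 m³.

V ≈ 9.02 × 10^5 m³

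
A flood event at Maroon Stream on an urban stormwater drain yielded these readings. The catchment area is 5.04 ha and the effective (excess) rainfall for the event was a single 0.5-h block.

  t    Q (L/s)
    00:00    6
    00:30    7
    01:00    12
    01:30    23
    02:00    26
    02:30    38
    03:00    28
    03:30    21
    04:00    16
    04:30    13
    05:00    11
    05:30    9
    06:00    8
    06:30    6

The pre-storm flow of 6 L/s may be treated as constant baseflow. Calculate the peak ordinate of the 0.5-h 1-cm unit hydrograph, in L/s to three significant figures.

Direct runoff: 0.0, 1.0, 6.0, 17.0, 20.0, 32.0, 22.0, 15.0, 10.0, 7.0, 5.0, 3.0, 2.0, 0.0 L/s; ΣQ_DR = 140.0 L/s, peak = 32.0 L/s.
Runoff depth d = ΣQ_DR·Δt / A = 140.0 × 1800 / (5.04 ha) = 5.000 mm.
The 1-cm UH is the DRH scaled by (10 mm)/d, so U_p = 32.0 × 10/5.000 = 64.0 L/s.

U_p ≈ 64.0 L/s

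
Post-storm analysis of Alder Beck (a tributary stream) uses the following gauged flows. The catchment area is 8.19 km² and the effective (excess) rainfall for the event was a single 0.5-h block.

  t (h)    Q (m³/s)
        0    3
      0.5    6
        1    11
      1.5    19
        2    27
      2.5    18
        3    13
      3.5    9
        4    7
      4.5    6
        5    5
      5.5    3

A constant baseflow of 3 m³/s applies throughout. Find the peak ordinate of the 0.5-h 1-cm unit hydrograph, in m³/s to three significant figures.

U_p ≈ 12.0 m³/s

Direct runoff: 0.0, 3.0, 8.0, 16.0, 24.0, 15.0, 10.0, 6.0, 4.0, 3.0, 2.0, 0.0 m³/s; ΣQ_DR = 91.00 m³/s, peak = 24.0 m³/s.
Runoff depth d = ΣQ_DR·Δt / A = 91.00 × 1800 / (8.19 km²) = 20.00 mm.
The 1-cm UH is the DRH scaled by (10 mm)/d, so U_p = 24.0 × 10/20.00 = 12.0 m³/s.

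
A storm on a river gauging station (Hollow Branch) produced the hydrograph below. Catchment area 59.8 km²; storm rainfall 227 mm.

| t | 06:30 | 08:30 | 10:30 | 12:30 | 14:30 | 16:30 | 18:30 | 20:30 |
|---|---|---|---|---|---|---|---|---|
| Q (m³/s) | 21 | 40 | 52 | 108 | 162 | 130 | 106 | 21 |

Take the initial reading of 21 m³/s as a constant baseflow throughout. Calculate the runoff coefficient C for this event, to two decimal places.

C ≈ 0.25

ΣQ_DR = 472.0 m³/s; V = ΣQ_DR·Δt = 3.398 × 10^6 m³.
Runoff depth d = V / A = 56.83 mm.
C = d / P = 56.83 / 227 = 0.25.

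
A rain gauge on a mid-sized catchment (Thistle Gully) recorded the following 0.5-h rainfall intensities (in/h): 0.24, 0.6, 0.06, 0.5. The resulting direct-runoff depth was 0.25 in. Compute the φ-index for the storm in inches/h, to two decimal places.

φ ≈ 0.30 in/h

Only the 2 blocks with intensity above φ contribute runoff: 0.6, 0.5 in/h.
Σ(I−φ)·Δt = d  ⇒  (0.6+0.5 − 2φ)·0.5 = 0.25
φ = (1.100 − 0.25/0.5) / 2 = 0.30 in/h.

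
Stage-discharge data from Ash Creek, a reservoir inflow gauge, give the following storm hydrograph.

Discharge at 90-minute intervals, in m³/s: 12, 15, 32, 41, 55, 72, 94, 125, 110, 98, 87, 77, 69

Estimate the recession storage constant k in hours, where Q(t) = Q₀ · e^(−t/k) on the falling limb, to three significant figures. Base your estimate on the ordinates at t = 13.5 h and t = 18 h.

On the falling limb, Q drops from 98 to 69 m³/s between t = 13.5 h and t = 18 h (Δt = 4.5 h).
k = −Δt / ln(Q₂/Q₁) = −4.5 / ln(69/98) = 12.8 h.

k ≈ 12.8 h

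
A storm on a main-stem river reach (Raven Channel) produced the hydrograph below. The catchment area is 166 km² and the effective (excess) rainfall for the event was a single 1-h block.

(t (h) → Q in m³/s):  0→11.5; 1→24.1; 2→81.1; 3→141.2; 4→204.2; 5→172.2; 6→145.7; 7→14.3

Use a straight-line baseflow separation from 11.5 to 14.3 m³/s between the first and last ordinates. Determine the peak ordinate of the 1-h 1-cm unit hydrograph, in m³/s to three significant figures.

Direct runoff: 0.00, 12.20, 68.80, 128.50, 191.10, 158.70, 131.80, 0.00 m³/s; ΣQ_DR = 691.1 m³/s, peak = 191.10 m³/s.
Runoff depth d = ΣQ_DR·Δt / A = 691.1 × 3600 / (166 km²) = 14.99 mm.
The 1-cm UH is the DRH scaled by (10 mm)/d, so U_p = 191.10 × 10/14.99 = 128 m³/s.

U_p ≈ 128 m³/s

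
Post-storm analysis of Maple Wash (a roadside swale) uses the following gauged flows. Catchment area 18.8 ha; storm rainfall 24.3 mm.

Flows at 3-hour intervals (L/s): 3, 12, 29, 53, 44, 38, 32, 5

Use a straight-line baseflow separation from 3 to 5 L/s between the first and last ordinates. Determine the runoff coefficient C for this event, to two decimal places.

C ≈ 0.43

ΣQ_DR = 184.0 L/s; V = ΣQ_DR·Δt = 1.987 × 10^6 L.
Runoff depth d = V / A = 10.57 mm.
C = d / P = 10.57 / 24.3 = 0.43.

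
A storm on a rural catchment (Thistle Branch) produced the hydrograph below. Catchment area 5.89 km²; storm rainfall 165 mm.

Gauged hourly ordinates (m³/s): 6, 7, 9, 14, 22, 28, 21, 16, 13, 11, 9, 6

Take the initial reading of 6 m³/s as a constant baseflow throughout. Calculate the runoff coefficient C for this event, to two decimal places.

C ≈ 0.33

ΣQ_DR = 90.00 m³/s; V = ΣQ_DR·Δt = 3.240 × 10^5 m³.
Runoff depth d = V / A = 55.01 mm.
C = d / P = 55.01 / 165 = 0.33.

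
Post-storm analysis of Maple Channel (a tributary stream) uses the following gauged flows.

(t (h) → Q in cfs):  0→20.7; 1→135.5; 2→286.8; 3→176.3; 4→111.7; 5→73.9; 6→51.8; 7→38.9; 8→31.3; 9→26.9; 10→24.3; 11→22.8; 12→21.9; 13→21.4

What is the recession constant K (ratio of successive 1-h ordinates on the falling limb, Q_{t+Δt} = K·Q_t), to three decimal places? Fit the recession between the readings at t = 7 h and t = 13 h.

K ≈ 0.905

Using the recession-limb readings at t = 7 h and t = 13 h: Q falls from 38.9 to 21.4 cfs over 6 intervals.
K = (Q₂/Q₁)^(1/6) = (21.4/38.9)^(1/6) = 0.905.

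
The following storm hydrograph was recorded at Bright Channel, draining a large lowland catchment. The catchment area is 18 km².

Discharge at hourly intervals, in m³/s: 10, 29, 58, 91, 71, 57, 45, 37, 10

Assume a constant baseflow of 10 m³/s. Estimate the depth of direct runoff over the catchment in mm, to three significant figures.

Direct runoff: 0.0, 19.0, 48.0, 81.0, 61.0, 47.0, 35.0, 27.0, 0.0 m³/s; ΣQ_DR = 318.0 m³/s.
V = ΣQ_DR · Δt = 318.0 × 3600 s = 1.145 × 10^6 m³.
Over A = 18 km², depth = V / A = 63.6 mm.

d ≈ 63.6 mm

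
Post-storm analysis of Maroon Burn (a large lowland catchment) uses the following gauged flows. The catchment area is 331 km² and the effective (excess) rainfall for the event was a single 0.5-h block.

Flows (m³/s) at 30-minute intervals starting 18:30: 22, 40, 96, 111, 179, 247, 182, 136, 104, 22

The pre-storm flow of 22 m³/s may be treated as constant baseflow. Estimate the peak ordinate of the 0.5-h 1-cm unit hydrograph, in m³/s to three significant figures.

Direct runoff: 0.0, 18.0, 74.0, 89.0, 157.0, 225.0, 160.0, 114.0, 82.0, 0.0 m³/s; ΣQ_DR = 919.0 m³/s, peak = 225.0 m³/s.
Runoff depth d = ΣQ_DR·Δt / A = 919.0 × 1800 / (331 km²) = 4.998 mm.
The 1-cm UH is the DRH scaled by (10 mm)/d, so U_p = 225.0 × 10/4.998 = 450 m³/s.

U_p ≈ 450 m³/s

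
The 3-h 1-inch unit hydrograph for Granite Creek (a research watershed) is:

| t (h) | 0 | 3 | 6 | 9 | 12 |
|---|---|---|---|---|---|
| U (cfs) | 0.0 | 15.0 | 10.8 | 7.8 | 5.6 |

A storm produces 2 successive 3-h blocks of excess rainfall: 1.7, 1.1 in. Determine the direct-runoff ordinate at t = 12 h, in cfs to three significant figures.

Q ≈ 18.1 cfs

By discrete convolution, Q_j = Σ (P_i / 1 in) · U_{j−i}.
At t = 12 h (j=4): Q = (1.7/1)·5.6 + (1.1/1)·7.8 = 18.1 cfs.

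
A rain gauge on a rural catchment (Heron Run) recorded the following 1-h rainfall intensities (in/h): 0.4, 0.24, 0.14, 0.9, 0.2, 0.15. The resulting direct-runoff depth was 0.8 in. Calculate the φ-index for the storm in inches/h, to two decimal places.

Only the 2 blocks with intensity above φ contribute runoff: 0.4, 0.9 in/h.
Σ(I−φ)·Δt = d  ⇒  (0.4+0.9 − 2φ)·1 = 0.8
φ = (1.300 − 0.8/1) / 2 = 0.25 in/h.

φ ≈ 0.25 in/h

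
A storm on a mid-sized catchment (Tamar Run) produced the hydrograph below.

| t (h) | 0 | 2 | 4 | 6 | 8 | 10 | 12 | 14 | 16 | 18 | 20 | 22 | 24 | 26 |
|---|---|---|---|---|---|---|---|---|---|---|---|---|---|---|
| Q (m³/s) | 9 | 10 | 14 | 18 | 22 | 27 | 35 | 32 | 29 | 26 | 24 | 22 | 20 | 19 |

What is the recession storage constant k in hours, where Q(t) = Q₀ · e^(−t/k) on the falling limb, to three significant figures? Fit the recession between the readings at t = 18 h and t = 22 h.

On the falling limb, Q drops from 26 to 22 m³/s between t = 18 h and t = 22 h (Δt = 4 h).
k = −Δt / ln(Q₂/Q₁) = −4 / ln(22/26) = 23.9 h.

k ≈ 23.9 h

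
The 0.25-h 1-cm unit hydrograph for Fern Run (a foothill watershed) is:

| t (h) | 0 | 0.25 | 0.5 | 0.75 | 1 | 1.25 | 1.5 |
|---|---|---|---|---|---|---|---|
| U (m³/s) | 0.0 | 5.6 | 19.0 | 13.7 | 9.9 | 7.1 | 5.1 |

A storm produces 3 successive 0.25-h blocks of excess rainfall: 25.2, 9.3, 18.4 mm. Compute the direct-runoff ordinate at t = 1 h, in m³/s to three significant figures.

By discrete convolution, Q_j = Σ (P_i / 10 mm) · U_{j−i}.
At t = 1 h (j=4): Q = (25.2/10)·9.9 + (9.3/10)·13.7 + (18.4/10)·19.0 = 72.6 m³/s.

Q ≈ 72.6 m³/s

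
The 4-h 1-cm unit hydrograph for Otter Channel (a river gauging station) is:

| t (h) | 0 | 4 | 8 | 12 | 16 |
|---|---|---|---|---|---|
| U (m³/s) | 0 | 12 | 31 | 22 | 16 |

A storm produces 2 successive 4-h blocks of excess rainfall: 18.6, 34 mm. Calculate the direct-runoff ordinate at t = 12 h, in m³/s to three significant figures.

Q ≈ 146 m³/s

By discrete convolution, Q_j = Σ (P_i / 10 mm) · U_{j−i}.
At t = 12 h (j=3): Q = (18.6/10)·22 + (34/10)·31 = 146 m³/s.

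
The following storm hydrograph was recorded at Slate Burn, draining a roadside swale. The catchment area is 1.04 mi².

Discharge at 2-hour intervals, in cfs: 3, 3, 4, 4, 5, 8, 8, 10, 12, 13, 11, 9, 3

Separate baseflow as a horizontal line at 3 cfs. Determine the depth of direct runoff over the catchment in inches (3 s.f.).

Direct runoff: 0.0, 0.0, 1.0, 1.0, 2.0, 5.0, 5.0, 7.0, 9.0, 10.0, 8.0, 6.0, 0.0 cfs; ΣQ_DR = 54.00 cfs.
V = ΣQ_DR · Δt = 54.00 × 7200 s = 3.888 × 10^5 ft³.
Over A = 1.04 mi², depth = V / A = 0.161 in.

d ≈ 0.161 in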